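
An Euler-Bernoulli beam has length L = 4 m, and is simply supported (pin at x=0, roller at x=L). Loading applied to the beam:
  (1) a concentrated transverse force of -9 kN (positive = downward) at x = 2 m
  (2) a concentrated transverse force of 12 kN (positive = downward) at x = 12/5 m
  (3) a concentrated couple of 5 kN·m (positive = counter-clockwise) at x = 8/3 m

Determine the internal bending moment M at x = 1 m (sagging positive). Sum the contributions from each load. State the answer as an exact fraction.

M(1) = 31/20 kN·m

Load 1 — point force P=-9 kN at a=2 m (b=L-a=2):
  M_1 = Pbx/L  [x≤a] = (-9)·2·1/4 = -9/2 kN·m
Load 2 — point force P=12 kN at a=12/5 m (b=L-a=8/5):
  M_2 = Pbx/L  [x≤a] = 12·(8/5)·1/4 = 24/5 kN·m
Load 3 — applied couple M₀=5 kN·m at a=8/3 m (b=L-a=4/3):
  M_3 = M₀x/L  [x≤a] = 5·1/4 = 5/4 kN·m
Superposition: M = Σ M_i = 31/20 kN·m ≈ 1.550000 kN·m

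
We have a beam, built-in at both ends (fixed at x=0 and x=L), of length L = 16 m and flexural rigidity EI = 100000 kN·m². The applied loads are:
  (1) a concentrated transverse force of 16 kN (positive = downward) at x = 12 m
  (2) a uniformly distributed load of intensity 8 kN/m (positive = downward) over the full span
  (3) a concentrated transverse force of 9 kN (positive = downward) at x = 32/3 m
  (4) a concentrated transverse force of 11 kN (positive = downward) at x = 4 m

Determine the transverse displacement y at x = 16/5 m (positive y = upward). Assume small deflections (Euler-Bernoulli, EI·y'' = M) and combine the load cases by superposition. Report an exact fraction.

Load 1 — point force P=16 kN at a=12 m (b=L-a=4):
  y_1 = -Pb²x²(3aL-(3a+b)x)/(6L³EI)  [x≤a] = -16·4²·(16/5)²·(3·12·16-(3·12+4)·(16/5))/(6·16³·100000) = -112/234375 m
Load 2 — uniform load w=8 kN/m over full span:
  y_2 = -wx²(L-x)²/(24EI) = -8·(16/5)²·(16-(16/5))²/(24·100000) = -32768/5859375 m
Load 3 — point force P=9 kN at a=32/3 m (b=L-a=16/3):
  y_3 = -Pb²x²(3aL-(3a+b)x)/(6L³EI)  [x≤a] = -9·(16/3)²·(16/5)²·(3·(32/3)·16-(3·(32/3)+(16/3))·(16/5))/(6·16³·100000) = -1472/3515625 m
Load 4 — point force P=11 kN at a=4 m (b=L-a=12):
  y_4 = -Pb²x²(3aL-(3a+b)x)/(6L³EI)  [x≤a] = -11·12²·(16/5)²·(3·4·16-(3·4+12)·(16/5))/(6·16³·100000) = -297/390625 m
Superposition: y = Σ y_i = -127429/17578125 m ≈ -0.007249 m

y(16/5) = -127429/17578125 m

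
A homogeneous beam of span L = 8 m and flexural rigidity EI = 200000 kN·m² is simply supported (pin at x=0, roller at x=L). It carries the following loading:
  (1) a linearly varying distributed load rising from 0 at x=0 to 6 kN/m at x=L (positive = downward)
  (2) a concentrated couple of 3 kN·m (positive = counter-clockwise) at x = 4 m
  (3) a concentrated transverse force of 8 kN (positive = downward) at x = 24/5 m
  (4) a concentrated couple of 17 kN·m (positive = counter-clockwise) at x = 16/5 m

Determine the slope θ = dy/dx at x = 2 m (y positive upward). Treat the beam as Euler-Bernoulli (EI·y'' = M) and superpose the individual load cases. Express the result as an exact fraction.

Load 1 — triangular load w₀=6 kN/m (0→w₀ over full span):
  θ_1 = -w₀(7L⁴-30L²x²+15x⁴)/(360LEI) = -6·(7·8⁴-30·8²·2²+15·2⁴)/(360·8·200000) = -1327/6000000 rad
Load 2 — applied couple M₀=3 kN·m at a=4 m (b=L-a=4):
  θ_2 = (M₀x²/(2L)+C₁)/EI  [x≤a] with C₁=M₀(3b²-L²)/(6L)=-1 = (3·2²/(2·8)+(-1))/200000 = -1/800000 rad
Load 3 — point force P=8 kN at a=24/5 m (b=L-a=16/5):
  θ_3 = -Pb(L²-b²-3x²)/(6LEI)  [x≤a] = -8·(16/5)·(8²-(16/5)²-3·2²)/(6·8·200000) = -87/781250 rad
Load 4 — applied couple M₀=17 kN·m at a=16/5 m (b=L-a=24/5):
  θ_4 = (M₀x²/(2L)+C₁)/EI  [x≤a] with C₁=M₀(3b²-L²)/(6L)=136/75 = (17·2²/(2·8)+(136/75))/200000 = 1819/60000000 rad
Superposition: θ = Σ θ_i = -15173/50000000 rad ≈ -0.000303 rad

θ(2) = -15173/50000000 rad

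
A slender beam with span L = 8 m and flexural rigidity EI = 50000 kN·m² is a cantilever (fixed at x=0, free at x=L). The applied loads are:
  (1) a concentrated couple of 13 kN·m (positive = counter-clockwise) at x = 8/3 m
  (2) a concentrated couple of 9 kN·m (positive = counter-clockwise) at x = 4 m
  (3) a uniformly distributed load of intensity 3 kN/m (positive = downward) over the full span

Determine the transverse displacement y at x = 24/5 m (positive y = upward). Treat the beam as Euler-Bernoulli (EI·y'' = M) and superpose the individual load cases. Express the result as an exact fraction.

y(24/5) = -357841/35156250 m

Load 1 — applied couple M₀=13 kN·m at a=8/3 m (b=L-a=16/3):
  y_1 = M₀a(2x-a)/(2EI)  [x>a] = 13·(8/3)·(2·(24/5)-(8/3))/(2·50000) = 338/140625 m
Load 2 — applied couple M₀=9 kN·m at a=4 m (b=L-a=4):
  y_2 = M₀a(2x-a)/(2EI)  [x>a] = 9·4·(2·(24/5)-4)/(2·50000) = 63/31250 m
Load 3 — uniform load w=3 kN/m over full span:
  y_3 = -wx²(x²-4Lx+6L²)/(24EI) = -3·(24/5)²·((24/5)²-4·8·(24/5)+6·8²)/(24·50000) = -28512/1953125 m
Superposition: y = Σ y_i = -357841/35156250 m ≈ -0.010179 m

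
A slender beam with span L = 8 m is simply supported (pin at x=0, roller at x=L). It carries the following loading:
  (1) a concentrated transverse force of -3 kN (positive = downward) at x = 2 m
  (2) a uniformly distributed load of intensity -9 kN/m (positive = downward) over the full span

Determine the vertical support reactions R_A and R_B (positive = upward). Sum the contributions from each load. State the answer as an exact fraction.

R_A = -153/4 kN, R_B = -147/4 kN

Load 1 — point force P=-3 kN at a=2 m (b=L-a=6):
  R_A = Pb/L = (-3)·6/8 = -9/4 kN
  R_B = Pa/L = (-3)·2/8 = -3/4 kN
Load 2 — uniform load w=-9 kN/m over full span:
  R_A = wL/2 = (-9)·8/2 = -36 kN
  R_B = wL/2 = (-9)·8/2 = -36 kN
Superposition: R_A = -153/4 kN, R_B = -147/4 kN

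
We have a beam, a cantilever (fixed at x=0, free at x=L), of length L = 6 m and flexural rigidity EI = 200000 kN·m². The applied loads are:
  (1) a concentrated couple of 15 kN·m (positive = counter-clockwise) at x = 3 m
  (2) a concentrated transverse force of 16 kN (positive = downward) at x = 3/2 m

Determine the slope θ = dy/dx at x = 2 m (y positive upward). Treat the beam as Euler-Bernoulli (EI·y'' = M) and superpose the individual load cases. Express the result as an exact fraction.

θ(2) = 3/50000 rad

Load 1 — applied couple M₀=15 kN·m at a=3 m (b=L-a=3):
  θ_1 = M₀x/EI  [x≤a] = 15·2/200000 = 3/20000 rad
Load 2 — point force P=16 kN at a=3/2 m (b=L-a=9/2):
  θ_2 = -Pa²/(2EI)  [x>a] = -16·(3/2)²/(2·200000) = -9/100000 rad
Superposition: θ = Σ θ_i = 3/50000 rad ≈ 0.000060 rad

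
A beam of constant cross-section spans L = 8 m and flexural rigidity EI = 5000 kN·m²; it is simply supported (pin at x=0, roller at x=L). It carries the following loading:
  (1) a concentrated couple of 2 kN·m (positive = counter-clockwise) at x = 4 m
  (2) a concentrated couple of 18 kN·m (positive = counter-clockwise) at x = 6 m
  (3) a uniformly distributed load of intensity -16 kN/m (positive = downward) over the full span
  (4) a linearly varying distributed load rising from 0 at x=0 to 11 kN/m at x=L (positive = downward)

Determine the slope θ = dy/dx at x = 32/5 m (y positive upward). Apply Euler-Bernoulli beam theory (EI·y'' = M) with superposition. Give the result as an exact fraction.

Load 1 — applied couple M₀=2 kN·m at a=4 m (b=L-a=4):
  θ_1 = (M₀x²/(2L)-M₀(x-a)+C₁)/EI  [x>a] with C₁=M₀(3b²-L²)/(6L)=-2/3 = (2·(32/5)²/(2·8)-2·((32/5)-4)+(-2/3))/5000 = -13/187500 rad
Load 2 — applied couple M₀=18 kN·m at a=6 m (b=L-a=2):
  θ_2 = (M₀x²/(2L)-M₀(x-a)+C₁)/EI  [x>a] with C₁=M₀(3b²-L²)/(6L)=-39/2 = (18·(32/5)²/(2·8)-18·((32/5)-6)+(-39/2))/5000 = 969/250000 rad
Load 3 — uniform load w=-16 kN/m over full span:
  θ_3 = -w(L³-6Lx²+4x³)/(24EI) = -(-16)·(8³-6·8·(32/5)²+4·(32/5)³)/(24·5000) = -4224/78125 rad
Load 4 — triangular load w₀=11 kN/m (0→w₀ over full span):
  θ_4 = -w₀(7L⁴-30L²x²+15x⁴)/(360LEI) = -11·(7·8⁴-30·8²·(32/5)²+15·(32/5)⁴)/(360·8·5000) = 66616/3515625 rad
Superposition: θ = Σ θ_i = -1761299/56250000 rad ≈ -0.031312 rad

θ(32/5) = -1761299/56250000 rad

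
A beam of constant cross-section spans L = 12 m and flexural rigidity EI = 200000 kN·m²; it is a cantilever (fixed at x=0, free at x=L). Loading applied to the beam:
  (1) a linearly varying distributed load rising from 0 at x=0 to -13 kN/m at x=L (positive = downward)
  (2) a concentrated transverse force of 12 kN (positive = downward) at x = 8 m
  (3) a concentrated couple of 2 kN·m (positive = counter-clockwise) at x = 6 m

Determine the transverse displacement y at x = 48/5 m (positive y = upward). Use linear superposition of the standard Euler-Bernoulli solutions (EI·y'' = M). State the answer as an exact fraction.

y(48/5) = 60176767/781250000 m

Load 1 — triangular load w₀=-13 kN/m (0→w₀ over full span):
  y_1 = (w₀Lx³/12-w₀L²x²/6-w₀x⁵/(120L))/EI = ((-13)·12·(48/5)³/12-(-13)·12²·(48/5)²/6-(-13)·(48/5)⁵/(120·12))/200000 = 4391712/48828125 m
Load 2 — point force P=12 kN at a=8 m (b=L-a=4):
  y_2 = -Pa²(3x-a)/(6EI)  [x>a] = -12·8²·(3·(48/5)-8)/(6·200000) = -208/15625 m
Load 3 — applied couple M₀=2 kN·m at a=6 m (b=L-a=6):
  y_3 = M₀a(2x-a)/(2EI)  [x>a] = 2·6·(2·(48/5)-6)/(2·200000) = 99/250000 m
Superposition: y = Σ y_i = 60176767/781250000 m ≈ 0.077026 m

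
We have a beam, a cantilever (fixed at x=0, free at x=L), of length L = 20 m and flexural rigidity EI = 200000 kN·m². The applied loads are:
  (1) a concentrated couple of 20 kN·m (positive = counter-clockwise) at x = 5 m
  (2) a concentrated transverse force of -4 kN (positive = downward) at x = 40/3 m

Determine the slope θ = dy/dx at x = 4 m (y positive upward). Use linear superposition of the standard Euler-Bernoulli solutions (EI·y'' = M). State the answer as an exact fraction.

θ(4) = 49/37500 rad

Load 1 — applied couple M₀=20 kN·m at a=5 m (b=L-a=15):
  θ_1 = M₀x/EI  [x≤a] = 20·4/200000 = 1/2500 rad
Load 2 — point force P=-4 kN at a=40/3 m (b=L-a=20/3):
  θ_2 = -Px(2a-x)/(2EI)  [x≤a] = -(-4)·4·(2·(40/3)-4)/(2·200000) = 17/18750 rad
Superposition: θ = Σ θ_i = 49/37500 rad ≈ 0.001307 rad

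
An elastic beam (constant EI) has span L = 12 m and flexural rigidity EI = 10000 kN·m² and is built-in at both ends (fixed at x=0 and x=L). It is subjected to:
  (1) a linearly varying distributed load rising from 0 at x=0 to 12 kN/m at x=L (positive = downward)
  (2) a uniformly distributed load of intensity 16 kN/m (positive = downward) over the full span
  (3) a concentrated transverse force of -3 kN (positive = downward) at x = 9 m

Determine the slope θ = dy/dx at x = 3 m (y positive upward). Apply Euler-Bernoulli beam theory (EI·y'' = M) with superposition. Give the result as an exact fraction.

θ(3) = -93447/3200000 rad

Load 1 — triangular load w₀=12 kN/m (0→w₀ over full span):
  θ_1 = -w₀(2x(L-x)(L-2x)(x+2L)+x²(L-x)²)/(120LEI) = -12·(2·3·(12-3)·(12-2·3)·(3+2·12)+3²·(12-3)²)/(120·12·10000) = -3159/400000 rad
Load 2 — uniform load w=16 kN/m over full span:
  θ_2 = -wx(L-x)(L-2x)/(12EI) = -16·3·(12-3)·(12-2·3)/(12·10000) = -27/1250 rad
Load 3 — point force P=-3 kN at a=9 m (b=L-a=3):
  θ_3 = -Pb²x(2aL-(3a+b)x)/(2L³EI)  [x≤a] = -(-3)·3²·3·(2·9·12-(3·9+3)·3)/(2·12³·10000) = 189/640000 rad
Superposition: θ = Σ θ_i = -93447/3200000 rad ≈ -0.029202 rad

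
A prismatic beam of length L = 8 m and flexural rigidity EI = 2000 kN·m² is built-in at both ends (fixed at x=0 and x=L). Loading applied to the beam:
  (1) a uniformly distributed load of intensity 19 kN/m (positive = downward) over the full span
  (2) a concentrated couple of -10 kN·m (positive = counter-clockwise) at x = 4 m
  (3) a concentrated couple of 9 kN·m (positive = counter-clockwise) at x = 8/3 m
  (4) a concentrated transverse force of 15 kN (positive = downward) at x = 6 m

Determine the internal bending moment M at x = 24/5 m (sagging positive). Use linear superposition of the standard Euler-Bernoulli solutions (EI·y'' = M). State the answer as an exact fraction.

M(24/5) = 31147/600 kN·m

Load 1 — uniform load w=19 kN/m over full span:
  M_1 = wLx/2 - wL²/12 - wx²/2 = 19·8·(24/5)/2 - 19·8²/12 - 19·(24/5)²/2 = 3344/75 kN·m
Load 2 — applied couple M₀=-10 kN·m at a=4 m (b=L-a=4):
  M_2 = R_Ax - M_A - M₀  [x>a] with R_A=-15/8, M_A=-5/2 = (-15/8)·(24/5) - (-5/2) - (-10) = 7/2 kN·m
Load 3 — applied couple M₀=9 kN·m at a=8/3 m (b=L-a=16/3):
  M_3 = R_Ax - M_A - M₀  [x>a] with R_A=3/2, M_A=0 = (3/2)·(24/5) - 0 - 9 = -9/5 kN·m
Load 4 — point force P=15 kN at a=6 m (b=L-a=2):
  M_4 = Pb²(3a+b)x/L³ - Pab²/L²  [x≤a] = 15·2²·(3·6+2)·(24/5)/8³ - 15·6·2²/8² = 45/8 kN·m
Superposition: M = Σ M_i = 31147/600 kN·m ≈ 51.911667 kN·m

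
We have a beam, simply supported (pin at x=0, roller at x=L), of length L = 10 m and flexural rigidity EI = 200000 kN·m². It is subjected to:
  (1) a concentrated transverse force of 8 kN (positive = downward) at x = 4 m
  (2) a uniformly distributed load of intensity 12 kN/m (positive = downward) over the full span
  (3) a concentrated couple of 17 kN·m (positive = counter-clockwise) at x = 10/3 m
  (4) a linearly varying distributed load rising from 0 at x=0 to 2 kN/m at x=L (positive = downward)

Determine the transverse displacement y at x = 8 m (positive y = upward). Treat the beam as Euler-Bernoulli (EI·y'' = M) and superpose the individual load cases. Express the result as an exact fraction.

Load 1 — point force P=8 kN at a=4 m (b=L-a=6):
  y_1 = -Pa(L-x)(2Lx-a²-x²)/(6LEI)  [x>a] = -8·4·(10-8)·(2·10·8-4²-8²)/(6·10·200000) = -4/9375 m
Load 2 — uniform load w=12 kN/m over full span:
  y_2 = -wx(L³-2Lx²+x³)/(24EI) = -12·8·(10³-2·10·8²+8³)/(24·200000) = -29/6250 m
Load 3 — applied couple M₀=17 kN·m at a=10/3 m (b=L-a=20/3):
  y_3 = (M₀x³/(6L)-M₀(x-a)²/2+C₁x)/EI  [x>a] with C₁=M₀(3b²-L²)/(6L)=85/9 = (17·8³/(6·10)-17·(8-(10/3))²/2+(85/9)·8)/200000 = 799/4500000 m
Load 4 — triangular load w₀=2 kN/m (0→w₀ over full span):
  y_4 = -w₀x(7L⁴-10L²x²+3x⁴)/(360LEI) = -2·8·(7·10⁴-10·10²·8²+3·8⁴)/(360·10·200000) = -127/312500 m
Superposition: y = Σ y_i = -119149/22500000 m ≈ -0.005296 m

y(8) = -119149/22500000 m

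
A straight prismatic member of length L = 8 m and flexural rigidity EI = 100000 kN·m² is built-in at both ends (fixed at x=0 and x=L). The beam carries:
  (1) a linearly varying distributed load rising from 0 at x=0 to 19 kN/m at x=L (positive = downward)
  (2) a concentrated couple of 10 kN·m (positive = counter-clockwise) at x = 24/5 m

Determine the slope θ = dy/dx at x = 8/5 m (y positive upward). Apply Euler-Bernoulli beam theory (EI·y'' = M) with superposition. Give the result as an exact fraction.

θ(8/5) = -2293/5859375 rad

Load 1 — triangular load w₀=19 kN/m (0→w₀ over full span):
  θ_1 = -w₀(2x(L-x)(L-2x)(x+2L)+x²(L-x)²)/(120LEI) = -19·(2·(8/5)·(8-(8/5))·(8-2·(8/5))·((8/5)+2·8)+(8/5)²·(8-(8/5))²)/(120·8·100000) = -2128/5859375 rad
Load 2 — applied couple M₀=10 kN·m at a=24/5 m (b=L-a=16/5):
  θ_2 = (R_Ax²/2 - M_Ax)/EI  [x≤a] with R_A=9/5, M_A=16/5 = ((9/5)·(8/5)²/2 - (16/5)·(8/5))/100000 = -11/390625 rad
Superposition: θ = Σ θ_i = -2293/5859375 rad ≈ -0.000391 rad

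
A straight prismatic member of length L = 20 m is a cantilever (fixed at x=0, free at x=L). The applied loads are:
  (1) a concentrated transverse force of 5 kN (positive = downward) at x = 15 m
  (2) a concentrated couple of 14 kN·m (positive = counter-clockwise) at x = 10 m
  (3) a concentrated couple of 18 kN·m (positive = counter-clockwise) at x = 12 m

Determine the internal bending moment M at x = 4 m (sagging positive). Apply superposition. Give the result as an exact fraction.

M(4) = -23 kN·m

Load 1 — point force P=5 kN at a=15 m (b=L-a=5):
  M_1 = -P(a-x)  [x≤a] = -5·(15-4) = -55 kN·m
Load 2 — applied couple M₀=14 kN·m at a=10 m (b=L-a=10):
  M_2 = M₀  [x≤a] = 14 = 14 kN·m
Load 3 — applied couple M₀=18 kN·m at a=12 m (b=L-a=8):
  M_3 = M₀  [x≤a] = 18 = 18 kN·m
Superposition: M = Σ M_i = -23 kN·m ≈ -23.000000 kN·m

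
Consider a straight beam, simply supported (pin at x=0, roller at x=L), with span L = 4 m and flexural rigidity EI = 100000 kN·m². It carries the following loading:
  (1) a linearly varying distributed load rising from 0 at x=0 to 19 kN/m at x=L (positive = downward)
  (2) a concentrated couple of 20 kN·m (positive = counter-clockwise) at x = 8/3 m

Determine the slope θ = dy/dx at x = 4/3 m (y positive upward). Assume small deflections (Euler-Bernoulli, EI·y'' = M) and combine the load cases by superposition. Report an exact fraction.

Load 1 — triangular load w₀=19 kN/m (0→w₀ over full span):
  θ_1 = -w₀(7L⁴-30L²x²+15x⁴)/(360LEI) = -19·(7·4⁴-30·4²·(4/3)²+15·(4/3)⁴)/(360·4·100000) = -494/3796875 rad
Load 2 — applied couple M₀=20 kN·m at a=8/3 m (b=L-a=4/3):
  θ_2 = (M₀x²/(2L)+C₁)/EI  [x≤a] with C₁=M₀(3b²-L²)/(6L)=-80/9 = (20·(4/3)²/(2·4)+(-80/9))/100000 = -1/22500 rad
Superposition: θ = Σ θ_i = -2651/15187500 rad ≈ -0.000175 rad

θ(4/3) = -2651/15187500 rad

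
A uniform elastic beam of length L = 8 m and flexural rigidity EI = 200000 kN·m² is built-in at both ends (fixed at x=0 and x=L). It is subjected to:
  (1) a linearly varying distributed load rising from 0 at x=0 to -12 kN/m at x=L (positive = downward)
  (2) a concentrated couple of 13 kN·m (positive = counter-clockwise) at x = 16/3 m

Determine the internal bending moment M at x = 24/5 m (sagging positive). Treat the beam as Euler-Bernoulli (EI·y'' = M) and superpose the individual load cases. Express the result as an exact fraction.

M(24/5) = -3677/375 kN·m

Load 1 — triangular load w₀=-12 kN/m (0→w₀ over full span):
  M_1 = 3w₀Lx/20 - w₀L²/30 - w₀x³/(6L) = 3·(-12)·8·(24/5)/20 - (-12)·8²/30 - (-12)·(24/5)³/(6·8) = -1984/125 kN·m
Load 2 — applied couple M₀=13 kN·m at a=16/3 m (b=L-a=8/3):
  M_2 = R_Ax - M_A  [x≤a] with R_A=13/6, M_A=13/3 = (13/6)·(24/5) - (13/3) = 91/15 kN·m
Superposition: M = Σ M_i = -3677/375 kN·m ≈ -9.805333 kN·m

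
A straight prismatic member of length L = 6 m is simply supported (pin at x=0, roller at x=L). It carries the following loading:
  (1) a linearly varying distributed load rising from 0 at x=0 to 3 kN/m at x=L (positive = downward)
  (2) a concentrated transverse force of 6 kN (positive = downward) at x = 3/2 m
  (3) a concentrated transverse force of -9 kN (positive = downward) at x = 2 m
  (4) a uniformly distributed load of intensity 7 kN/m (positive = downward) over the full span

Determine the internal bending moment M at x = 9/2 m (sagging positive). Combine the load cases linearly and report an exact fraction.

Load 1 — triangular load w₀=3 kN/m (0→w₀ over full span):
  M_1 = w₀Lx/6 - w₀x³/(6L) = 3·6·(9/2)/6 - 3·(9/2)³/(6·6) = 189/32 kN·m
Load 2 — point force P=6 kN at a=3/2 m (b=L-a=9/2):
  M_2 = Pa(L-x)/L  [x>a] = 6·(3/2)·(6-(9/2))/6 = 9/4 kN·m
Load 3 — point force P=-9 kN at a=2 m (b=L-a=4):
  M_3 = Pa(L-x)/L  [x>a] = (-9)·2·(6-(9/2))/6 = -9/2 kN·m
Load 4 — uniform load w=7 kN/m over full span:
  M_4 = wx(L-x)/2 = 7·(9/2)·(6-(9/2))/2 = 189/8 kN·m
Superposition: M = Σ M_i = 873/32 kN·m ≈ 27.281250 kN·m

M(9/2) = 873/32 kN·m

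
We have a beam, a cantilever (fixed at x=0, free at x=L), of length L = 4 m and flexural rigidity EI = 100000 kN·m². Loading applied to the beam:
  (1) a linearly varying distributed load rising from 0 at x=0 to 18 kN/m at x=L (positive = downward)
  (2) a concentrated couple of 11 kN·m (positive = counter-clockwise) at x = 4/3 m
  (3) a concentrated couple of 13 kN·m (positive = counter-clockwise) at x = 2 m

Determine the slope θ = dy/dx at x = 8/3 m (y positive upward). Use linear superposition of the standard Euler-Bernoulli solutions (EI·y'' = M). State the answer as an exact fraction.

θ(8/3) = -1307/1350000 rad

Load 1 — triangular load w₀=18 kN/m (0→w₀ over full span):
  θ_1 = (w₀Lx²/4-w₀L²x/3-w₀x⁴/(24L))/EI = (18·4·(8/3)²/4-18·4²·(8/3)/3-18·(8/3)⁴/(24·4))/100000 = -116/84375 rad
Load 2 — applied couple M₀=11 kN·m at a=4/3 m (b=L-a=8/3):
  θ_2 = M₀a/EI  [x>a] = 11·(4/3)/100000 = 11/75000 rad
Load 3 — applied couple M₀=13 kN·m at a=2 m (b=L-a=2):
  θ_3 = M₀a/EI  [x>a] = 13·2/100000 = 13/50000 rad
Superposition: θ = Σ θ_i = -1307/1350000 rad ≈ -0.000968 rad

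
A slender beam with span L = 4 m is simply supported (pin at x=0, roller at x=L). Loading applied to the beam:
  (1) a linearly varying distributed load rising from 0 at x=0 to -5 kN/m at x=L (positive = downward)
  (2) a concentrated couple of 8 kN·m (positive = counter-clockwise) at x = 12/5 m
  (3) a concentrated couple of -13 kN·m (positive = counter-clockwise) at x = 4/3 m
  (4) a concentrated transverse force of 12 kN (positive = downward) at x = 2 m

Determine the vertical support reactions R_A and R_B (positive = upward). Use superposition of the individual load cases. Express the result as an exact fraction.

Load 1 — triangular load w₀=-5 kN/m (0→w₀ over full span):
  R_A = w₀L/6 = (-5)·4/6 = -10/3 kN
  R_B = w₀L/3 = (-5)·4/3 = -20/3 kN
Load 2 — applied couple M₀=8 kN·m at a=12/5 m (b=L-a=8/5):
  R_A = M₀/L = 8/4 = 2 kN
  R_B = -M₀/L = -8/4 = -2 kN
Load 3 — applied couple M₀=-13 kN·m at a=4/3 m (b=L-a=8/3):
  R_A = M₀/L = (-13)/4 = -13/4 kN
  R_B = -M₀/L = -(-13)/4 = 13/4 kN
Load 4 — point force P=12 kN at a=2 m (b=L-a=2):
  R_A = Pb/L = 12·2/4 = 6 kN
  R_B = Pa/L = 12·2/4 = 6 kN
Superposition: R_A = 17/12 kN, R_B = 7/12 kN

R_A = 17/12 kN, R_B = 7/12 kN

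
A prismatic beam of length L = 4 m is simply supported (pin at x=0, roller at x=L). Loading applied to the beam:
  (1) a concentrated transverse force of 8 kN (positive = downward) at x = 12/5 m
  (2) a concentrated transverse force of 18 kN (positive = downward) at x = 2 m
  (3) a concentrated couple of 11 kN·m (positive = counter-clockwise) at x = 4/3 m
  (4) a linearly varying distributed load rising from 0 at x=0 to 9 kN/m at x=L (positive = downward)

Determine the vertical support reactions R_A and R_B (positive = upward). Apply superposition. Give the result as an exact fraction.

Load 1 — point force P=8 kN at a=12/5 m (b=L-a=8/5):
  R_A = Pb/L = 8·(8/5)/4 = 16/5 kN
  R_B = Pa/L = 8·(12/5)/4 = 24/5 kN
Load 2 — point force P=18 kN at a=2 m (b=L-a=2):
  R_A = Pb/L = 18·2/4 = 9 kN
  R_B = Pa/L = 18·2/4 = 9 kN
Load 3 — applied couple M₀=11 kN·m at a=4/3 m (b=L-a=8/3):
  R_A = M₀/L = 11/4 kN
  R_B = -M₀/L = -11/4 kN
Load 4 — triangular load w₀=9 kN/m (0→w₀ over full span):
  R_A = w₀L/6 = 9·4/6 = 6 kN
  R_B = w₀L/3 = 9·4/3 = 12 kN
Superposition: R_A = 419/20 kN, R_B = 461/20 kN

R_A = 419/20 kN, R_B = 461/20 kN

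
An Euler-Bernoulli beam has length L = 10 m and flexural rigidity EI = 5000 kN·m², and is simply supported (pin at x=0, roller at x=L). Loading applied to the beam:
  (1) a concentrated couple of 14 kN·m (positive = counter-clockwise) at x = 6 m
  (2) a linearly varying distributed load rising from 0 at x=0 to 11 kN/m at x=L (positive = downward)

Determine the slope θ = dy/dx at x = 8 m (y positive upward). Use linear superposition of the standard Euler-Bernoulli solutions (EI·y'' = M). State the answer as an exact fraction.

Load 1 — applied couple M₀=14 kN·m at a=6 m (b=L-a=4):
  θ_1 = (M₀x²/(2L)-M₀(x-a)+C₁)/EI  [x>a] with C₁=M₀(3b²-L²)/(6L)=-182/15 = (14·8²/(2·10)-14·(8-6)+(-182/15))/5000 = 7/7500 rad
Load 2 — triangular load w₀=11 kN/m (0→w₀ over full span):
  θ_2 = -w₀(7L⁴-30L²x²+15x⁴)/(360LEI) = -11·(7·10⁴-30·10²·8²+15·8⁴)/(360·10·5000) = 8327/225000 rad
Superposition: θ = Σ θ_i = 8537/225000 rad ≈ 0.037942 rad

θ(8) = 8537/225000 rad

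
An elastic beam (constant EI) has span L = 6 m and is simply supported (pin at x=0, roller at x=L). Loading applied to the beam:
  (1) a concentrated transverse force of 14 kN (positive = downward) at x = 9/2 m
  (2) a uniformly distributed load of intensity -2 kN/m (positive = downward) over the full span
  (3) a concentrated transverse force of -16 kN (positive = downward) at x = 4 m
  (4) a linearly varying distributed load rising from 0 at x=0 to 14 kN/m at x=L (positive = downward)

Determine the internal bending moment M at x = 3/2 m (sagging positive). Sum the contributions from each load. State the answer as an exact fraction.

M(3/2) = 163/16 kN·m

Load 1 — point force P=14 kN at a=9/2 m (b=L-a=3/2):
  M_1 = Pbx/L  [x≤a] = 14·(3/2)·(3/2)/6 = 21/4 kN·m
Load 2 — uniform load w=-2 kN/m over full span:
  M_2 = wx(L-x)/2 = (-2)·(3/2)·(6-(3/2))/2 = -27/4 kN·m
Load 3 — point force P=-16 kN at a=4 m (b=L-a=2):
  M_3 = Pbx/L  [x≤a] = (-16)·2·(3/2)/6 = -8 kN·m
Load 4 — triangular load w₀=14 kN/m (0→w₀ over full span):
  M_4 = w₀Lx/6 - w₀x³/(6L) = 14·6·(3/2)/6 - 14·(3/2)³/(6·6) = 315/16 kN·m
Superposition: M = Σ M_i = 163/16 kN·m ≈ 10.187500 kN·m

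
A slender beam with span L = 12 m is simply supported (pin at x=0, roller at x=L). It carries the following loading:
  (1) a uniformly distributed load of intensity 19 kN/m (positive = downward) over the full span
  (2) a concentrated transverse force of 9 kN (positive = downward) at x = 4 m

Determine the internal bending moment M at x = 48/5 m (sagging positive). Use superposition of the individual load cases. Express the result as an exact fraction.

Load 1 — uniform load w=19 kN/m over full span:
  M_1 = wx(L-x)/2 = 19·(48/5)·(12-(48/5))/2 = 5472/25 kN·m
Load 2 — point force P=9 kN at a=4 m (b=L-a=8):
  M_2 = Pa(L-x)/L  [x>a] = 9·4·(12-(48/5))/12 = 36/5 kN·m
Superposition: M = Σ M_i = 5652/25 kN·m ≈ 226.080000 kN·m

M(48/5) = 5652/25 kN·m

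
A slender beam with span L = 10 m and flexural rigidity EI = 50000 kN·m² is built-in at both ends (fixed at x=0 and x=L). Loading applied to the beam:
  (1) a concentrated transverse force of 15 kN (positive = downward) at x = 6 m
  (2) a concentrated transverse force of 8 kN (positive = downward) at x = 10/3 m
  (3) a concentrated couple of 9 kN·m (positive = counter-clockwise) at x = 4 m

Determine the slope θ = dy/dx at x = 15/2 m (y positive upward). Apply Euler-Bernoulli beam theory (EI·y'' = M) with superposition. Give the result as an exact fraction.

Load 1 — point force P=15 kN at a=6 m (b=L-a=4):
  θ_1 = Pa²(L-x)(2bL-(3b+a)(L-x))/(2L³EI)  [x>a] = 15·6²·(10-(15/2))·(2·4·10-(3·4+6)·(10-(15/2)))/(2·10³·50000) = 189/400000 rad
Load 2 — point force P=8 kN at a=10/3 m (b=L-a=20/3):
  θ_2 = Pa²(L-x)(2bL-(3b+a)(L-x))/(2L³EI)  [x>a] = 8·(10/3)²·(10-(15/2))·(2·(20/3)·10-(3·(20/3)+(10/3))·(10-(15/2)))/(2·10³·50000) = 1/6000 rad
Load 3 — applied couple M₀=9 kN·m at a=4 m (b=L-a=6):
  θ_3 = (R_Ax²/2 - M_Ax - M₀(x-a))/EI  [x>a] with R_A=162/125, M_A=27/25 = ((162/125)·(15/2)²/2 - (27/25)·(15/2) - 9·((15/2)-4))/50000 = -63/1000000 rad
Superposition: θ = Σ θ_i = 3457/6000000 rad ≈ 0.000576 rad

θ(15/2) = 3457/6000000 rad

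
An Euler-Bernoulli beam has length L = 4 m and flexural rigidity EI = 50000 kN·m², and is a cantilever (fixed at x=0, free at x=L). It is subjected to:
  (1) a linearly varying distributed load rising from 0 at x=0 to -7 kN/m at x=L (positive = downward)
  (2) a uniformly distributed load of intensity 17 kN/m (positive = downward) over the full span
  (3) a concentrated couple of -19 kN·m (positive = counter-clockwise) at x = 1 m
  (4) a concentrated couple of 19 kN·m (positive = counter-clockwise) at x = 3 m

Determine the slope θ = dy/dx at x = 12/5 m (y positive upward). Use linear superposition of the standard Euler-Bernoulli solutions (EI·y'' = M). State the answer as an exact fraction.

Load 1 — triangular load w₀=-7 kN/m (0→w₀ over full span):
  θ_1 = (w₀Lx²/4-w₀L²x/3-w₀x⁴/(24L))/EI = ((-7)·4·(12/5)²/4-(-7)·4²·(12/5)/3-(-7)·(12/5)⁴/(24·4))/50000 = 4039/3906250 rad
Load 2 — uniform load w=17 kN/m over full span:
  θ_2 = -wx(x²-3Lx+3L²)/(6EI) = -17·(12/5)·((12/5)²-3·4·(12/5)+3·4²)/(6·50000) = -1326/390625 rad
Load 3 — applied couple M₀=-19 kN·m at a=1 m (b=L-a=3):
  θ_3 = M₀a/EI  [x>a] = (-19)·1/50000 = -19/50000 rad
Load 4 — applied couple M₀=19 kN·m at a=3 m (b=L-a=1):
  θ_4 = M₀x/EI  [x≤a] = 19·(12/5)/50000 = 57/62500 rad
Superposition: θ = Σ θ_i = -57143/31250000 rad ≈ -0.001829 rad

θ(12/5) = -57143/31250000 rad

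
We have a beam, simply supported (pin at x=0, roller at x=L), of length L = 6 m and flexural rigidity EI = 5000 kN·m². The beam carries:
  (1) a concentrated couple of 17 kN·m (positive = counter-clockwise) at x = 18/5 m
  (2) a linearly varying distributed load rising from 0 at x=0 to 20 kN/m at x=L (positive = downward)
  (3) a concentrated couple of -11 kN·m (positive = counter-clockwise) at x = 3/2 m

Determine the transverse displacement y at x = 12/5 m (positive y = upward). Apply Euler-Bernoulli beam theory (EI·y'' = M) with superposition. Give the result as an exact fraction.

Load 1 — applied couple M₀=17 kN·m at a=18/5 m (b=L-a=12/5):
  y_1 = (M₀x³/(6L)+C₁x)/EI  [x≤a] with C₁=M₀(3b²-L²)/(6L)=-221/25 = (17·(12/5)³/(6·6)+(-221/25)·(12/5))/5000 = -459/156250 m
Load 2 — triangular load w₀=20 kN/m (0→w₀ over full span):
  y_2 = -w₀x(7L⁴-10L²x²+3x⁴)/(360LEI) = -20·(12/5)·(7·6⁴-10·6²·(12/5)²+3·(12/5)⁴)/(360·6·5000) = -61614/1953125 m
Load 3 — applied couple M₀=-11 kN·m at a=3/2 m (b=L-a=9/2):
  y_3 = (M₀x³/(6L)-M₀(x-a)²/2+C₁x)/EI  [x>a] with C₁=M₀(3b²-L²)/(6L)=-121/16 = ((-11)·(12/5)³/(6·6)-(-11)·((12/5)-(3/2))²/2+(-121/16)·(12/5))/5000 = -17919/5000000 m
Superposition: y = Σ y_i = -4758471/125000000 m ≈ -0.038068 m

y(12/5) = -4758471/125000000 m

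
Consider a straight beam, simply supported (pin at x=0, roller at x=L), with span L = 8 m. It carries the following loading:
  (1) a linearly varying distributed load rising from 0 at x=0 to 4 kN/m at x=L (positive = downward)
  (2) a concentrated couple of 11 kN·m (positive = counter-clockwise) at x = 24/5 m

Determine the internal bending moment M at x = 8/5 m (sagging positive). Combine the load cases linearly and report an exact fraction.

M(8/5) = 1299/125 kN·m

Load 1 — triangular load w₀=4 kN/m (0→w₀ over full span):
  M_1 = w₀Lx/6 - w₀x³/(6L) = 4·8·(8/5)/6 - 4·(8/5)³/(6·8) = 1024/125 kN·m
Load 2 — applied couple M₀=11 kN·m at a=24/5 m (b=L-a=16/5):
  M_2 = M₀x/L  [x≤a] = 11·(8/5)/8 = 11/5 kN·m
Superposition: M = Σ M_i = 1299/125 kN·m ≈ 10.392000 kN·m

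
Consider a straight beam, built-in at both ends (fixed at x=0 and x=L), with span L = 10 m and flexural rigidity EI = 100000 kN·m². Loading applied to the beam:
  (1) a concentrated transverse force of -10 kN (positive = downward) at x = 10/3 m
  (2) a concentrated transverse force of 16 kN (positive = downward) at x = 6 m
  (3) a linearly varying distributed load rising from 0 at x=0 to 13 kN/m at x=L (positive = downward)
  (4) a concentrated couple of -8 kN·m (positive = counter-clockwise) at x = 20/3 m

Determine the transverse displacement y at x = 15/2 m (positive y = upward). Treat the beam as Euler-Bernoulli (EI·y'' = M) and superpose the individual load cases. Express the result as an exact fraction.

y(15/2) = -1082933/829440000 m

Load 1 — point force P=-10 kN at a=10/3 m (b=L-a=20/3):
  y_1 = -Pa²(L-x)²(3bL-(3b+a)(L-x))/(6L³EI)  [x>a] = -(-10)·(10/3)²·(10-(15/2))²·(3·(20/3)·10-(3·(20/3)+(10/3))·(10-(15/2)))/(6·10³·100000) = 17/103680 m
Load 2 — point force P=16 kN at a=6 m (b=L-a=4):
  y_2 = -Pa²(L-x)²(3bL-(3b+a)(L-x))/(6L³EI)  [x>a] = -16·6²·(10-(15/2))²·(3·4·10-(3·4+6)·(10-(15/2)))/(6·10³·100000) = -9/20000 m
Load 3 — triangular load w₀=13 kN/m (0→w₀ over full span):
  y_3 = -w₀x²(L-x)²(x+2L)/(120LEI) = -13·(15/2)²·(10-(15/2))²·((15/2)+2·10)/(120·10·100000) = -429/409600 m
Load 4 — applied couple M₀=-8 kN·m at a=20/3 m (b=L-a=10/3):
  y_4 = (R_Ax³/6 - M_Ax²/2 - M₀(x-a)²/2)/EI  [x>a] with R_A=-16/15, M_A=-8/3 = ((-16/15)·(15/2)³/6 - (-8/3)·(15/2)²/2 - (-8)·((15/2)-(20/3))²/2)/100000 = 1/36000 m
Superposition: y = Σ y_i = -1082933/829440000 m ≈ -0.001306 m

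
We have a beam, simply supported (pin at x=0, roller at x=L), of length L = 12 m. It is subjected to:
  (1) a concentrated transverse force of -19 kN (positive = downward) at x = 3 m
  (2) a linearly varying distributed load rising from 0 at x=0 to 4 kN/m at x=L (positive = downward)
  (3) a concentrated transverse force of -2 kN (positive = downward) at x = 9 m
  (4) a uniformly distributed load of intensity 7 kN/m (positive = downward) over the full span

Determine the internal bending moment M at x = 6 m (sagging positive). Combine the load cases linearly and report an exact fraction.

M(6) = 261/2 kN·m

Load 1 — point force P=-19 kN at a=3 m (b=L-a=9):
  M_1 = Pa(L-x)/L  [x>a] = (-19)·3·(12-6)/12 = -57/2 kN·m
Load 2 — triangular load w₀=4 kN/m (0→w₀ over full span):
  M_2 = w₀Lx/6 - w₀x³/(6L) = 4·12·6/6 - 4·6³/(6·12) = 36 kN·m
Load 3 — point force P=-2 kN at a=9 m (b=L-a=3):
  M_3 = Pbx/L  [x≤a] = (-2)·3·6/12 = -3 kN·m
Load 4 — uniform load w=7 kN/m over full span:
  M_4 = wx(L-x)/2 = 7·6·(12-6)/2 = 126 kN·m
Superposition: M = Σ M_i = 261/2 kN·m ≈ 130.500000 kN·m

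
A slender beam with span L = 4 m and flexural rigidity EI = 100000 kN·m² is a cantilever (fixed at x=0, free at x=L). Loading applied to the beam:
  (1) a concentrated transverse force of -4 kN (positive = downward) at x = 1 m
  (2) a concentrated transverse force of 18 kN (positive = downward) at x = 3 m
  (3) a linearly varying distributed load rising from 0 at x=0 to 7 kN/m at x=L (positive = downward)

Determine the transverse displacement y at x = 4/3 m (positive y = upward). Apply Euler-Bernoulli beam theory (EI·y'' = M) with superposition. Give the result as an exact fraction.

y(4/3) = -121387/182250000 m

Load 1 — point force P=-4 kN at a=1 m (b=L-a=3):
  y_1 = -Pa²(3x-a)/(6EI)  [x>a] = -(-4)·1²·(3·(4/3)-1)/(6·100000) = 1/50000 m
Load 2 — point force P=18 kN at a=3 m (b=L-a=1):
  y_2 = -Px²(3a-x)/(6EI)  [x≤a] = -18·(4/3)²·(3·3-(4/3))/(6·100000) = -23/56250 m
Load 3 — triangular load w₀=7 kN/m (0→w₀ over full span):
  y_3 = (w₀Lx³/12-w₀L²x²/6-w₀x⁵/(120L))/EI = (7·4·(4/3)³/12-7·4²·(4/3)²/6-7·(4/3)⁵/(120·4))/100000 = -3157/11390625 m
Superposition: y = Σ y_i = -121387/182250000 m ≈ -0.000666 m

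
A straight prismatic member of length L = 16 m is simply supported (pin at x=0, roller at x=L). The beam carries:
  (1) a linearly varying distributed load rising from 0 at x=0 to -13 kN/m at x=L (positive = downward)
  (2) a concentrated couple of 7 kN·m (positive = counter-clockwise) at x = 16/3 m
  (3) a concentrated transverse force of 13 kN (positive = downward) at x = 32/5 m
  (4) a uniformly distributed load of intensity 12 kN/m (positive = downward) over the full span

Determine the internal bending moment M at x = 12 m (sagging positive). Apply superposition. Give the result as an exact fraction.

M(12) = 2501/20 kN·m

Load 1 — triangular load w₀=-13 kN/m (0→w₀ over full span):
  M_1 = w₀Lx/6 - w₀x³/(6L) = (-13)·16·12/6 - (-13)·12³/(6·16) = -182 kN·m
Load 2 — applied couple M₀=7 kN·m at a=16/3 m (b=L-a=32/3):
  M_2 = M₀x/L - M₀  [x>a] = 7·12/16 - 7 = -7/4 kN·m
Load 3 — point force P=13 kN at a=32/5 m (b=L-a=48/5):
  M_3 = Pa(L-x)/L  [x>a] = 13·(32/5)·(16-12)/16 = 104/5 kN·m
Load 4 — uniform load w=12 kN/m over full span:
  M_4 = wx(L-x)/2 = 12·12·(16-12)/2 = 288 kN·m
Superposition: M = Σ M_i = 2501/20 kN·m ≈ 125.050000 kN·m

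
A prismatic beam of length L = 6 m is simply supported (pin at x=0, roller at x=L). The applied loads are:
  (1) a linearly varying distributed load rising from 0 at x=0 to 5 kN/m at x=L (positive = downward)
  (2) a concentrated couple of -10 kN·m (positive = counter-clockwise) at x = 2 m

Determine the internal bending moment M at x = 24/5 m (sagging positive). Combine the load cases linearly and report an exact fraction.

M(24/5) = 266/25 kN·m

Load 1 — triangular load w₀=5 kN/m (0→w₀ over full span):
  M_1 = w₀Lx/6 - w₀x³/(6L) = 5·6·(24/5)/6 - 5·(24/5)³/(6·6) = 216/25 kN·m
Load 2 — applied couple M₀=-10 kN·m at a=2 m (b=L-a=4):
  M_2 = M₀x/L - M₀  [x>a] = (-10)·(24/5)/6 - (-10) = 2 kN·m
Superposition: M = Σ M_i = 266/25 kN·m ≈ 10.640000 kN·m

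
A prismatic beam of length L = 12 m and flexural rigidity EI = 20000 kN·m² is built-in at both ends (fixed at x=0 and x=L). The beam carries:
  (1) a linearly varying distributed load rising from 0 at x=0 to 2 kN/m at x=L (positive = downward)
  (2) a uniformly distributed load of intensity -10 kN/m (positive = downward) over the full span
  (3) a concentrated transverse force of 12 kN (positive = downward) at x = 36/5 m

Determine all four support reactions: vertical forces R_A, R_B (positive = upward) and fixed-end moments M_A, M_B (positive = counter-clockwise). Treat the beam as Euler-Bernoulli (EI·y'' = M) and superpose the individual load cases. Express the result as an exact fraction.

Load 1 — triangular load w₀=2 kN/m (0→w₀ over full span):
  R_A = 3w₀L/20 = 3·2·12/20 = 18/5 kN
  M_A = w₀L²/30 = 2·12²/30 = 48/5 kN·m
  R_B = 7w₀L/20 = 7·2·12/20 = 42/5 kN
  M_B = -w₀L²/20 = -2·12²/20 = -72/5 kN·m
Load 2 — uniform load w=-10 kN/m over full span:
  R_A = wL/2 = (-10)·12/2 = -60 kN
  M_A = wL²/12 = (-10)·12²/12 = -120 kN·m
  R_B = wL/2 = (-10)·12/2 = -60 kN
  M_B = -wL²/12 = -(-10)·12²/12 = 120 kN·m
Load 3 — point force P=12 kN at a=36/5 m (b=L-a=24/5):
  R_A = Pb²(3a+b)/L³ = 12·(24/5)²·(3·(36/5)+(24/5))/12³ = 528/125 kN
  M_A = Pab²/L² = 12·(36/5)·(24/5)²/12² = 1728/125 kN·m
  R_B = Pa²(a+3b)/L³ = 12·(36/5)²·((36/5)+3·(24/5))/12³ = 972/125 kN
  M_B = -Pa²b/L² = -12·(36/5)²·(24/5)/12² = -2592/125 kN·m
Superposition: R_A = -6522/125 kN, M_A = -12072/125 kN·m, R_B = -5478/125 kN, M_B = 10608/125 kN·m

R_A = -6522/125 kN, M_A = -12072/125 kN·m, R_B = -5478/125 kN, M_B = 10608/125 kN·m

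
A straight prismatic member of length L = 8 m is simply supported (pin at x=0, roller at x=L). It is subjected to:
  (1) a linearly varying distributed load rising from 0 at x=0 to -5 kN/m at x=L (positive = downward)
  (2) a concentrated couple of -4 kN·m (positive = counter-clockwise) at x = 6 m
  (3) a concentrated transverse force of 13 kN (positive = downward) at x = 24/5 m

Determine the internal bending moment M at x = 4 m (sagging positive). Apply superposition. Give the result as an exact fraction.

M(4) = -6/5 kN·m

Load 1 — triangular load w₀=-5 kN/m (0→w₀ over full span):
  M_1 = w₀Lx/6 - w₀x³/(6L) = (-5)·8·4/6 - (-5)·4³/(6·8) = -20 kN·m
Load 2 — applied couple M₀=-4 kN·m at a=6 m (b=L-a=2):
  M_2 = M₀x/L  [x≤a] = (-4)·4/8 = -2 kN·m
Load 3 — point force P=13 kN at a=24/5 m (b=L-a=16/5):
  M_3 = Pbx/L  [x≤a] = 13·(16/5)·4/8 = 104/5 kN·m
Superposition: M = Σ M_i = -6/5 kN·m ≈ -1.200000 kN·m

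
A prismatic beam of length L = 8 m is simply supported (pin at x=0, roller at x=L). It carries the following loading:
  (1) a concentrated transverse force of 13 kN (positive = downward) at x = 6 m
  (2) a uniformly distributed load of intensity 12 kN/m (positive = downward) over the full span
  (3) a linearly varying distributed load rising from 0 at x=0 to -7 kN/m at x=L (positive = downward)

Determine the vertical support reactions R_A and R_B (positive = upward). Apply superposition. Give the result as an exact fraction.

Load 1 — point force P=13 kN at a=6 m (b=L-a=2):
  R_A = Pb/L = 13·2/8 = 13/4 kN
  R_B = Pa/L = 13·6/8 = 39/4 kN
Load 2 — uniform load w=12 kN/m over full span:
  R_A = wL/2 = 12·8/2 = 48 kN
  R_B = wL/2 = 12·8/2 = 48 kN
Load 3 — triangular load w₀=-7 kN/m (0→w₀ over full span):
  R_A = w₀L/6 = (-7)·8/6 = -28/3 kN
  R_B = w₀L/3 = (-7)·8/3 = -56/3 kN
Superposition: R_A = 503/12 kN, R_B = 469/12 kN

R_A = 503/12 kN, R_B = 469/12 kN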